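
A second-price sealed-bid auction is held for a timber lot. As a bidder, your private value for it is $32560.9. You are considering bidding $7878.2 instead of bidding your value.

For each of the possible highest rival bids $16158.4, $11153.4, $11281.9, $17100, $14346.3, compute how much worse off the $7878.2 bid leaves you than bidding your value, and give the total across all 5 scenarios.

$92764.5

The deviation costs you only when the competing bid falls strictly between $7878.2 and $32560.9; elsewhere both bids give the same outcome.
$16158.4: truthful payoff $16402.5, deviation payoff $0 → loss $16402.5.
$11153.4: truthful payoff $21407.5, deviation payoff $0 → loss $21407.5.
$11281.9: truthful payoff $21279, deviation payoff $0 → loss $21279.
$17100: truthful payoff $15460.9, deviation payoff $0 → loss $15460.9.
$14346.3: truthful payoff $18214.6, deviation payoff $0 → loss $18214.6.
Total loss = $16402.5 + $21407.5 + $21279 + $15460.9 + $18214.6 = $92764.5.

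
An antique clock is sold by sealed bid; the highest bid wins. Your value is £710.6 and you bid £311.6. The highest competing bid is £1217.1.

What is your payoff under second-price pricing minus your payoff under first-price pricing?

Your bid £311.6 is below £1217.1, so you lose under either rule.
Payoff is £0 in both cases; difference = £0.

£0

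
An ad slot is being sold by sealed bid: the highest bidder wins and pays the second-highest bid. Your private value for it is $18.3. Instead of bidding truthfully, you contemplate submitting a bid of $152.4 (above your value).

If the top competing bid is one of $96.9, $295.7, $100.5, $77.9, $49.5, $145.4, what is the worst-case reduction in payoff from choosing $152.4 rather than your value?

$96.9: truthful gives $0, deviation gives −$78.6 → loss $78.6.
$295.7: same outcome either way → loss $0.
$100.5: truthful gives $0, deviation gives −$82.2 → loss $82.2.
$77.9: truthful gives $0, deviation gives −$59.6 → loss $59.6.
$49.5: truthful gives $0, deviation gives −$31.2 → loss $31.2.
$145.4: truthful gives $0, deviation gives −$127.1 → loss $127.1.
Maximum loss: $127.1.

$127.1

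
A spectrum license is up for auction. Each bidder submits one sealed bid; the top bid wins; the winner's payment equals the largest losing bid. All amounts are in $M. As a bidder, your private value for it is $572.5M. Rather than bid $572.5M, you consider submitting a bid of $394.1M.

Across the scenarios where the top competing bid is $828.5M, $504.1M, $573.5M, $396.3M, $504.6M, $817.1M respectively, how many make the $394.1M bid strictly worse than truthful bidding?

The deviation hurts exactly when the highest competing bid lies strictly between $394.1M and $572.5M — underbidding then forfeits a profitable win.
$828.5M: above both → same outcome either way.
$504.1M: inside the interval → strictly worse (loss $68.4M).
$573.5M: above both → same outcome either way.
$396.3M: inside the interval → strictly worse (loss $176.2M).
$504.6M: inside the interval → strictly worse (loss $67.9M).
$817.1M: above both → same outcome either way.
Count: 3.

3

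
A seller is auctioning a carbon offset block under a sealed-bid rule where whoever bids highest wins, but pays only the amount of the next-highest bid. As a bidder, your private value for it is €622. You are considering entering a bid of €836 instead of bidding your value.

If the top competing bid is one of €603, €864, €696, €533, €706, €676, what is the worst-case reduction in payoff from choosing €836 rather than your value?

€84

€603: same outcome either way → loss €0.
€864: same outcome either way → loss €0.
€696: truthful gives €0, deviation gives −€74 → loss €74.
€533: same outcome either way → loss €0.
€706: truthful gives €0, deviation gives −€84 → loss €84.
€676: truthful gives €0, deviation gives −€54 → loss €54.
Maximum loss: €84.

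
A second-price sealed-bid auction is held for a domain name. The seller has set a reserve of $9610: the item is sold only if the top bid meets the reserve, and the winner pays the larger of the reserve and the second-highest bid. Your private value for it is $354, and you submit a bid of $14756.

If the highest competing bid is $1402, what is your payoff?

Your bid $14756 is the highest and exceeds the reserve.
Price = max(second-highest bid, reserve) = max($1402, $9610) = $9610.
Payoff = $354 − $9610 = −$9256.

−$9256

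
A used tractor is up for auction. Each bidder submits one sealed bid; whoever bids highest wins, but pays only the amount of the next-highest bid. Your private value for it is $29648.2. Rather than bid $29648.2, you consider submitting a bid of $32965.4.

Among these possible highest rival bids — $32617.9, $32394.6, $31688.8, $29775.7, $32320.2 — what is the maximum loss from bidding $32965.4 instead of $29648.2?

$2969.7

$32617.9: truthful gives $0, deviation gives −$2969.7 → loss $2969.7.
$32394.6: truthful gives $0, deviation gives −$2746.4 → loss $2746.4.
$31688.8: truthful gives $0, deviation gives −$2040.6 → loss $2040.6.
$29775.7: truthful gives $0, deviation gives −$127.5 → loss $127.5.
$32320.2: truthful gives $0, deviation gives −$2672 → loss $2672.
Maximum loss: $2969.7.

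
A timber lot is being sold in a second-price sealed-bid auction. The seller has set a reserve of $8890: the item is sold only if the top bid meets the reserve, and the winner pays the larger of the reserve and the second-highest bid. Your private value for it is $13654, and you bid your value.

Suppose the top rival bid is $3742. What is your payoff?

Your bid $13654 is the highest and exceeds the reserve.
Price = max(second-highest bid, reserve) = max($3742, $8890) = $8890.
Payoff = $13654 − $8890 = $4764.

$4764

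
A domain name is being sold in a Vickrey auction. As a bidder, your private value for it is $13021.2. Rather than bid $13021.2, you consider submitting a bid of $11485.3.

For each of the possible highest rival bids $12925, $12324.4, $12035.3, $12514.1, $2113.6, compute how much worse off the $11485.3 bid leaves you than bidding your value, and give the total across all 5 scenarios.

$2286

The deviation costs you only when the competing bid falls strictly between $11485.3 and $13021.2; elsewhere both bids give the same outcome.
$12925: truthful payoff $96.2, deviation payoff $0 → loss $96.2.
$12324.4: truthful payoff $696.8, deviation payoff $0 → loss $696.8.
$12035.3: truthful payoff $985.9, deviation payoff $0 → loss $985.9.
$12514.1: truthful payoff $507.1, deviation payoff $0 → loss $507.1.
$2113.6: outcomes coincide → loss $0.
Total loss = $96.2 + $696.8 + $985.9 + $507.1 = $2286.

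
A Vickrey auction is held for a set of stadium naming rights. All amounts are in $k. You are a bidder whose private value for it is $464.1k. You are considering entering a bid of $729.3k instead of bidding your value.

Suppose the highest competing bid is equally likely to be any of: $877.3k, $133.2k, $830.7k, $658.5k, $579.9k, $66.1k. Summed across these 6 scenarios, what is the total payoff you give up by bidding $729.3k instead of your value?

The deviation costs you only when the competing bid falls strictly between $464.1k and $729.3k; elsewhere both bids give the same outcome.
$877.3k: outcomes coincide → loss $0k.
$133.2k: outcomes coincide → loss $0k.
$830.7k: outcomes coincide → loss $0k.
$658.5k: truthful payoff $0k, deviation payoff −$194.4k → loss $194.4k.
$579.9k: truthful payoff $0k, deviation payoff −$115.8k → loss $115.8k.
$66.1k: outcomes coincide → loss $0k.
Total loss = $194.4k + $115.8k = $310.2k.

$310.2k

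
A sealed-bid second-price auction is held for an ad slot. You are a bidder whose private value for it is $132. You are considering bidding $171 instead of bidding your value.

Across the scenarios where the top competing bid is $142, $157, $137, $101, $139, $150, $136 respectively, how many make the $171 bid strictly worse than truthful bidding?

6

The deviation hurts exactly when the highest competing bid lies strictly between $132 and $171 — overbidding then wins at a price above your value.
$142: inside the interval → strictly worse (loss $10).
$157: inside the interval → strictly worse (loss $25).
$137: inside the interval → strictly worse (loss $5).
$101: below both → same outcome either way.
$139: inside the interval → strictly worse (loss $7).
$150: inside the interval → strictly worse (loss $18).
$136: inside the interval → strictly worse (loss $4).
Count: 6.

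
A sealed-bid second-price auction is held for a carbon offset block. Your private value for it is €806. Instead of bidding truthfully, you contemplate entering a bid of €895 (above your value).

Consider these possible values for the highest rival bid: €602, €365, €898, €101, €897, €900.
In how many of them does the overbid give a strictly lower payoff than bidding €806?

The deviation hurts exactly when the highest competing bid lies strictly between €806 and €895 — overbidding then wins at a price above your value.
€602: below both → same outcome either way.
€365: below both → same outcome either way.
€898: above both → same outcome either way.
€101: below both → same outcome either way.
€897: above both → same outcome either way.
€900: above both → same outcome either way.
Count: 0.

0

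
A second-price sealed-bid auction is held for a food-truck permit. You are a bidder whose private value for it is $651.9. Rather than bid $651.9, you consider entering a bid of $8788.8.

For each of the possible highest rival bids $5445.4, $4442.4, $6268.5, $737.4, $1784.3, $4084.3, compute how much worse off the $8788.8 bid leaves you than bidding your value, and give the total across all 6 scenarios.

$18850.9

The deviation costs you only when the competing bid falls strictly between $651.9 and $8788.8; elsewhere both bids give the same outcome.
$5445.4: truthful payoff $0, deviation payoff −$4793.5 → loss $4793.5.
$4442.4: truthful payoff $0, deviation payoff −$3790.5 → loss $3790.5.
$6268.5: truthful payoff $0, deviation payoff −$5616.6 → loss $5616.6.
$737.4: truthful payoff $0, deviation payoff −$85.5 → loss $85.5.
$1784.3: truthful payoff $0, deviation payoff −$1132.4 → loss $1132.4.
$4084.3: truthful payoff $0, deviation payoff −$3432.4 → loss $3432.4.
Total loss = $4793.5 + $3790.5 + $5616.6 + $85.5 + $1132.4 + $3432.4 = $18850.9.
Truthful bidding weakly dominates here: raising your bid can only win items priced above your value, and lowering it can only forfeit items priced below.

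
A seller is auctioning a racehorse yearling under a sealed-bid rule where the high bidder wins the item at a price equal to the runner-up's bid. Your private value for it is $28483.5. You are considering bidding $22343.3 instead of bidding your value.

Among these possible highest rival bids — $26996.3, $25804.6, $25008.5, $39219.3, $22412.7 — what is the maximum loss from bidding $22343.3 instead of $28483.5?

$6070.8

$26996.3: truthful gives $1487.2, deviation gives $0 → loss $1487.2.
$25804.6: truthful gives $2678.9, deviation gives $0 → loss $2678.9.
$25008.5: truthful gives $3475, deviation gives $0 → loss $3475.
$39219.3: same outcome either way → loss $0.
$22412.7: truthful gives $6070.8, deviation gives $0 → loss $6070.8.
Maximum loss: $6070.8.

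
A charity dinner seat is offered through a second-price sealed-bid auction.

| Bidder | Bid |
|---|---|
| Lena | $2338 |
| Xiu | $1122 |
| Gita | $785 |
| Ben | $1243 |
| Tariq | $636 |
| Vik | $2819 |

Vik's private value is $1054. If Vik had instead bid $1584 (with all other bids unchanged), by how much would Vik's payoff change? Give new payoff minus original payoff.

$1284

The highest bid among the other bidders is $2338; Vik's bid doesn't change that.
Original bid $2819: Vik is highest, pays the top rival bid $2338; payoff $1054 − $2338 = −$1284.
Alternative bid $1584: Vik is not highest (top rival bid is $2338); payoff $0.
Change in payoff = $0 − (−$1284) = $1284.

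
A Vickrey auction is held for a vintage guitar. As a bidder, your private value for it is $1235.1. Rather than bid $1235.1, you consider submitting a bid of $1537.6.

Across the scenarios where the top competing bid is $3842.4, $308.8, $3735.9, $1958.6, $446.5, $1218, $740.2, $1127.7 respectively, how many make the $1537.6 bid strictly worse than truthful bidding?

The deviation hurts exactly when the highest competing bid lies strictly between $1235.1 and $1537.6 — overbidding then wins at a price above your value.
$3842.4: above both → same outcome either way.
$308.8: below both → same outcome either way.
$3735.9: above both → same outcome either way.
$1958.6: above both → same outcome either way.
$446.5: below both → same outcome either way.
$1218: below both → same outcome either way.
$740.2: below both → same outcome either way.
$1127.7: below both → same outcome either way.
Count: 0.

0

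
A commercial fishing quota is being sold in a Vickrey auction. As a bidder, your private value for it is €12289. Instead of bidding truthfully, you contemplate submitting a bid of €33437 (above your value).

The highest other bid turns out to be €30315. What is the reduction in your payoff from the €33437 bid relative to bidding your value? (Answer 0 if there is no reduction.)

Bidding your value €12289: you lose (since €12289 < €30315). Payoff €0.
Bidding €33437: you win and pay €30315. Payoff €12289 − €30315 = −€18026.
The competing bid €30315 lies between your value and your inflated bid, so overbidding wins an item priced above your value.
Loss from deviating = €0 − (−€18026) = €18026.
Truthful bidding weakly dominates here: raising your bid can only win items priced above your value, and lowering it can only forfeit items priced below.

€18026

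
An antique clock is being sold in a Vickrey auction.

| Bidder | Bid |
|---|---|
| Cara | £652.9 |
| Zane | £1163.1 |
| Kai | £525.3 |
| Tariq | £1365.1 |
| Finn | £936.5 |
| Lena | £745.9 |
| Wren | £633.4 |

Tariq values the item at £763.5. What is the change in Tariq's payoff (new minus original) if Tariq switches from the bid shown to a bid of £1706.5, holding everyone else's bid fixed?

£0

The highest bid among the other bidders is £1163.1; Tariq's bid doesn't change that.
Original bid £1365.1: Tariq is highest, pays the top rival bid £1163.1; payoff £763.5 − £1163.1 = −£399.6.
Alternative bid £1706.5: Tariq is highest, pays the top rival bid £1163.1; payoff £763.5 − £1163.1 = −£399.6.
Change in payoff = −£399.6 − (−£399.6) = £0.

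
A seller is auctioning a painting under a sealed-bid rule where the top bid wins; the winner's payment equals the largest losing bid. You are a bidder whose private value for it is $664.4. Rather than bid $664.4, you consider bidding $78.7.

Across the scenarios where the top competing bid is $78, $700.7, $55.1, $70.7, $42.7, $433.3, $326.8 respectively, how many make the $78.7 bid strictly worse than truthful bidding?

2

The deviation hurts exactly when the highest competing bid lies strictly between $78.7 and $664.4 — underbidding then forfeits a profitable win.
$78: below both → same outcome either way.
$700.7: above both → same outcome either way.
$55.1: below both → same outcome either way.
$70.7: below both → same outcome either way.
$42.7: below both → same outcome either way.
$433.3: inside the interval → strictly worse (loss $231.1).
$326.8: inside the interval → strictly worse (loss $337.6).
Count: 2.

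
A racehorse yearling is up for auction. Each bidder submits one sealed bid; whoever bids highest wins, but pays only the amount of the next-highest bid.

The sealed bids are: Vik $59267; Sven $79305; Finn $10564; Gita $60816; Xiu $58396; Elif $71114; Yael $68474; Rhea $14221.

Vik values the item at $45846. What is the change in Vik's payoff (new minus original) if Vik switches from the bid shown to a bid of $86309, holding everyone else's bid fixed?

−$33459

The highest bid among the other bidders is $79305; Vik's bid doesn't change that.
Original bid $59267: Vik is not highest (top rival bid is $79305); payoff $0.
Alternative bid $86309: Vik is highest, pays the top rival bid $79305; payoff $45846 − $79305 = −$33459.
Change in payoff = −$33459 − ($0) = −$33459.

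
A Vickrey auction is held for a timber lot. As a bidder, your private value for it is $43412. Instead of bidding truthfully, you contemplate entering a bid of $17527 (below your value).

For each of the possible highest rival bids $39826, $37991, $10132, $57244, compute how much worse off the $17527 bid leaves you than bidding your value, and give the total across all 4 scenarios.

The deviation costs you only when the competing bid falls strictly between $17527 and $43412; elsewhere both bids give the same outcome.
$39826: truthful payoff $3586, deviation payoff $0 → loss $3586.
$37991: truthful payoff $5421, deviation payoff $0 → loss $5421.
$10132: outcomes coincide → loss $0.
$57244: outcomes coincide → loss $0.
Total loss = $3586 + $5421 = $9007.
Truthful bidding weakly dominates here: raising your bid can only win items priced above your value, and lowering it can only forfeit items priced below.

$9007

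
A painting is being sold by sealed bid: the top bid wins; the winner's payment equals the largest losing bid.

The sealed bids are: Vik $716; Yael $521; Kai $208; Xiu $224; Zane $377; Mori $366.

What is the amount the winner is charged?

$521

Highest bid: Vik at $716, so Vik wins.
Second-highest bid: Yael at $521 — that is the price the winner pays.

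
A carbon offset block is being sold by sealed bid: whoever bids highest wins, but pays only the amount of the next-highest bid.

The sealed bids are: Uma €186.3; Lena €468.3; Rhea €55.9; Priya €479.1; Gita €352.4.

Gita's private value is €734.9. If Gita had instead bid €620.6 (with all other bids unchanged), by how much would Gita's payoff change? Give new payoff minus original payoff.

€255.8

The highest bid among the other bidders is €479.1; Gita's bid doesn't change that.
Original bid €352.4: Gita is not highest (top rival bid is €479.1); payoff €0.
Alternative bid €620.6: Gita is highest, pays the top rival bid €479.1; payoff €734.9 − €479.1 = €255.8.
Change in payoff = €255.8 − (€0) = €255.8.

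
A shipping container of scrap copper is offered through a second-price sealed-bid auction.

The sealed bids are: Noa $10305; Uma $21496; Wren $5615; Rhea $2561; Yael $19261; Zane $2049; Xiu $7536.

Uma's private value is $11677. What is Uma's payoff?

Highest bid: Uma at $21496, so Uma wins.
Second-highest bid: Yael at $19261 — that is the price the winner pays.
Uma's payoff = value − price = $11677 − $19261 = −$7584.

−$7584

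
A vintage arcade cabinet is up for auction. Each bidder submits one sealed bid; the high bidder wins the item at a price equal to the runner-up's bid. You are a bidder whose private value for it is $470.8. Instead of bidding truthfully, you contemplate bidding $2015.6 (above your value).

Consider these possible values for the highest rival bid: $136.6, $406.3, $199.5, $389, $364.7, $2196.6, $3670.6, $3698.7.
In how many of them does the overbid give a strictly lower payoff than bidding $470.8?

The deviation hurts exactly when the highest competing bid lies strictly between $470.8 and $2015.6 — overbidding then wins at a price above your value.
$136.6: below both → same outcome either way.
$406.3: below both → same outcome either way.
$199.5: below both → same outcome either way.
$389: below both → same outcome either way.
$364.7: below both → same outcome either way.
$2196.6: above both → same outcome either way.
$3670.6: above both → same outcome either way.
$3698.7: above both → same outcome either way.
Count: 0.

0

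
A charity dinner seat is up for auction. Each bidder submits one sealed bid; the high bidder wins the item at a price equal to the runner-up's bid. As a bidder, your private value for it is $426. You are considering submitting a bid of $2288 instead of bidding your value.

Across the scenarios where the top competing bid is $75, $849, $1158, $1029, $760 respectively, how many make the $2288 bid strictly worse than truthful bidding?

The deviation hurts exactly when the highest competing bid lies strictly between $426 and $2288 — overbidding then wins at a price above your value.
$75: below both → same outcome either way.
$849: inside the interval → strictly worse (loss $423).
$1158: inside the interval → strictly worse (loss $732).
$1029: inside the interval → strictly worse (loss $603).
$760: inside the interval → strictly worse (loss $334).
Count: 4.

4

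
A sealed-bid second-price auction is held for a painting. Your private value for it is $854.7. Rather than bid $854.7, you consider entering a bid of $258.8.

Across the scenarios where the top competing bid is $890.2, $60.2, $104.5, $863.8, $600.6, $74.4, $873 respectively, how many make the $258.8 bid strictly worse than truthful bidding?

The deviation hurts exactly when the highest competing bid lies strictly between $258.8 and $854.7 — underbidding then forfeits a profitable win.
$890.2: above both → same outcome either way.
$60.2: below both → same outcome either way.
$104.5: below both → same outcome either way.
$863.8: above both → same outcome either way.
$600.6: inside the interval → strictly worse (loss $254.1).
$74.4: below both → same outcome either way.
$873: above both → same outcome either way.
Count: 1.

1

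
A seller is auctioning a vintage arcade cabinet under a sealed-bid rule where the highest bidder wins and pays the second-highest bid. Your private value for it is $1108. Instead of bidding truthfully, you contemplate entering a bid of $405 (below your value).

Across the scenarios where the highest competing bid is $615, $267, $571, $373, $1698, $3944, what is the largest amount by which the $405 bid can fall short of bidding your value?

$537

$615: truthful gives $493, deviation gives $0 → loss $493.
$267: same outcome either way → loss $0.
$571: truthful gives $537, deviation gives $0 → loss $537.
$373: same outcome either way → loss $0.
$1698: same outcome either way → loss $0.
$3944: same outcome either way → loss $0.
Maximum loss: $537.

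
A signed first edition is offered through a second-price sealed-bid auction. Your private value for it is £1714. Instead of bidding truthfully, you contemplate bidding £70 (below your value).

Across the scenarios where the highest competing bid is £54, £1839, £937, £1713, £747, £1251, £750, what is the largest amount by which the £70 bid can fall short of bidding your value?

£967

£54: same outcome either way → loss £0.
£1839: same outcome either way → loss £0.
£937: truthful gives £777, deviation gives £0 → loss £777.
£1713: truthful gives £1, deviation gives £0 → loss £1.
£747: truthful gives £967, deviation gives £0 → loss £967.
£1251: truthful gives £463, deviation gives £0 → loss £463.
£750: truthful gives £964, deviation gives £0 → loss £964.
Maximum loss: £967.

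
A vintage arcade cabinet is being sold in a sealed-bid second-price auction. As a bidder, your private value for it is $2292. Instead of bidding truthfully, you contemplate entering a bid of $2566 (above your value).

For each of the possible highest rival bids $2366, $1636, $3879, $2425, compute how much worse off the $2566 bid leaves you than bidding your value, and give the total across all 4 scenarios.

$207

The deviation costs you only when the competing bid falls strictly between $2292 and $2566; elsewhere both bids give the same outcome.
$2366: truthful payoff $0, deviation payoff −$74 → loss $74.
$1636: outcomes coincide → loss $0.
$3879: outcomes coincide → loss $0.
$2425: truthful payoff $0, deviation payoff −$133 → loss $133.
Total loss = $74 + $133 = $207.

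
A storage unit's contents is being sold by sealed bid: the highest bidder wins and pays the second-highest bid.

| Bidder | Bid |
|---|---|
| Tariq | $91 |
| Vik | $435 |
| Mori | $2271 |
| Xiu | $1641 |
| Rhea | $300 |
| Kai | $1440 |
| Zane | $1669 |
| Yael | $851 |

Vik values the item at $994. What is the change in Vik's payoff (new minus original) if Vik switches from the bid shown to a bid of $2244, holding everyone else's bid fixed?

$0

The highest bid among the other bidders is $2271; Vik's bid doesn't change that.
Original bid $435: Vik is not highest (top rival bid is $2271); payoff $0.
Alternative bid $2244: Vik is not highest (top rival bid is $2271); payoff $0.
Change in payoff = $0 − ($0) = $0.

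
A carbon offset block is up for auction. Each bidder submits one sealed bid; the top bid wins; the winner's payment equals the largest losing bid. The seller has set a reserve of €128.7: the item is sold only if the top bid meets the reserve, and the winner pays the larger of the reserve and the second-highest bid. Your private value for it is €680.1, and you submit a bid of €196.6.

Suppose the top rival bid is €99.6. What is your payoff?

€551.4

Your bid €196.6 is the highest and exceeds the reserve.
Price = max(second-highest bid, reserve) = max(€99.6, €128.7) = €128.7.
Payoff = €680.1 − €128.7 = €551.4.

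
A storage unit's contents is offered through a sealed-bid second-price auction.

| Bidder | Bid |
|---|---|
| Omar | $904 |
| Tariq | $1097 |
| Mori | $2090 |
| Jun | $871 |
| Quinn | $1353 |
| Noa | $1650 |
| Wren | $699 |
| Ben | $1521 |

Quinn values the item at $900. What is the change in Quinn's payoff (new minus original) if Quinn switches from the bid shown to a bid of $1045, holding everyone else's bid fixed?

The highest bid among the other bidders is $2090; Quinn's bid doesn't change that.
Original bid $1353: Quinn is not highest (top rival bid is $2090); payoff $0.
Alternative bid $1045: Quinn is not highest (top rival bid is $2090); payoff $0.
Change in payoff = $0 − ($0) = $0.

$0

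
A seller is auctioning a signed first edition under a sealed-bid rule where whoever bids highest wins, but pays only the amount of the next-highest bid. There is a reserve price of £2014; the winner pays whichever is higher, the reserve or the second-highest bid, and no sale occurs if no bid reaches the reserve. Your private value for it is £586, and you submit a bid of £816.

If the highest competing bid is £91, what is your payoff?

£0

Your bid £816 is the highest bid but falls below the reserve £2014, so the item goes unsold. Payoff £0.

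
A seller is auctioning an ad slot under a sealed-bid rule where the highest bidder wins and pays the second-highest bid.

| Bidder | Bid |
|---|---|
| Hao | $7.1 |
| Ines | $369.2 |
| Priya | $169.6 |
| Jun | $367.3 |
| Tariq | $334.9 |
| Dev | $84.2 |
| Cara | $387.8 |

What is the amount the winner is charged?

Highest bid: Cara at $387.8, so Cara wins.
Second-highest bid: Ines at $369.2 — that is the price the winner pays.

$369.2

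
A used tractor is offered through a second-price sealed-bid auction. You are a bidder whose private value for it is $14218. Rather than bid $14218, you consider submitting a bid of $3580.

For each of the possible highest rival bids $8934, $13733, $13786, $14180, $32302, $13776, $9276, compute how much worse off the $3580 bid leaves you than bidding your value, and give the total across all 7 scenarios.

$11623

The deviation costs you only when the competing bid falls strictly between $3580 and $14218; elsewhere both bids give the same outcome.
$8934: truthful payoff $5284, deviation payoff $0 → loss $5284.
$13733: truthful payoff $485, deviation payoff $0 → loss $485.
$13786: truthful payoff $432, deviation payoff $0 → loss $432.
$14180: truthful payoff $38, deviation payoff $0 → loss $38.
$32302: outcomes coincide → loss $0.
$13776: truthful payoff $442, deviation payoff $0 → loss $442.
$9276: truthful payoff $4942, deviation payoff $0 → loss $4942.
Total loss = $5284 + $485 + $432 + $38 + $442 + $4942 = $11623.
Because the price is fixed by the runner-up's bid, deviating from your value can only change a good outcome into a bad one — never the reverse.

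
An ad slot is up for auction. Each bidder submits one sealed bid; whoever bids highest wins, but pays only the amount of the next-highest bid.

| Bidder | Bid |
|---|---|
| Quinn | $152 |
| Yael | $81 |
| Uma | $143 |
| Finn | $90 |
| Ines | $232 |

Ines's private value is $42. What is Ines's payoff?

Highest bid: Ines at $232, so Ines wins.
Second-highest bid: Quinn at $152 — that is the price the winner pays.
Ines's payoff = value − price = $42 − $152 = −$110.

−$110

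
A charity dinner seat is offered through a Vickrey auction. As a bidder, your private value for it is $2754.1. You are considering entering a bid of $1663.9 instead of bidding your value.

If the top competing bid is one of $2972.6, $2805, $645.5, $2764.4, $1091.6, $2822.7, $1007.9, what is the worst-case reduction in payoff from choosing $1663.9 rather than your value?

$0

$2972.6: same outcome either way → loss $0.
$2805: same outcome either way → loss $0.
$645.5: same outcome either way → loss $0.
$2764.4: same outcome either way → loss $0.
$1091.6: same outcome either way → loss $0.
$2822.7: same outcome either way → loss $0.
$1007.9: same outcome either way → loss $0.
Maximum loss: $0.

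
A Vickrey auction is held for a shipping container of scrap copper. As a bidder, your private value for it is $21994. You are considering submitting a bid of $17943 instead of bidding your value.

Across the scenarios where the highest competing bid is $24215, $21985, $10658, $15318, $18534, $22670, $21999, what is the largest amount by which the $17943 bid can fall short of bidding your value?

$24215: same outcome either way → loss $0.
$21985: truthful gives $9, deviation gives $0 → loss $9.
$10658: same outcome either way → loss $0.
$15318: same outcome either way → loss $0.
$18534: truthful gives $3460, deviation gives $0 → loss $3460.
$22670: same outcome either way → loss $0.
$21999: same outcome either way → loss $0.
Maximum loss: $3460.

$3460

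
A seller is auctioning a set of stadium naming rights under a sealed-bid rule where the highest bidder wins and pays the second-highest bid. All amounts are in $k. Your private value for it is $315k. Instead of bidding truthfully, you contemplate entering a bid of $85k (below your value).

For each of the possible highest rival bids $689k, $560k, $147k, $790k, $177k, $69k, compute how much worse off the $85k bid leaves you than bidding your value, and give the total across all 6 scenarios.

The deviation costs you only when the competing bid falls strictly between $85k and $315k; elsewhere both bids give the same outcome.
$689k: outcomes coincide → loss $0k.
$560k: outcomes coincide → loss $0k.
$147k: truthful payoff $168k, deviation payoff $0k → loss $168k.
$790k: outcomes coincide → loss $0k.
$177k: truthful payoff $138k, deviation payoff $0k → loss $138k.
$69k: outcomes coincide → loss $0k.
Total loss = $168k + $138k = $306k.
In a second-price auction your bid sets only whether you win, not what you pay, so bidding your true value is weakly dominant.

$306k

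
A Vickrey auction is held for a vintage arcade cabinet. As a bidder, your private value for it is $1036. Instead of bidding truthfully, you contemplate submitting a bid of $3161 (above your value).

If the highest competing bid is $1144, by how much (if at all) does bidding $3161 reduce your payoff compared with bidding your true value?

$108

Bidding your value $1036: you lose (since $1036 < $1144). Payoff $0.
Bidding $3161: you win and pay $1144. Payoff $1036 − $1144 = −$108.
The competing bid $1144 lies between your value and your inflated bid, so overbidding wins an item priced above your value.
Loss from deviating = $0 − (−$108) = $108.
Because the price is fixed by the runner-up's bid, deviating from your value can only change a good outcome into a bad one — never the reverse.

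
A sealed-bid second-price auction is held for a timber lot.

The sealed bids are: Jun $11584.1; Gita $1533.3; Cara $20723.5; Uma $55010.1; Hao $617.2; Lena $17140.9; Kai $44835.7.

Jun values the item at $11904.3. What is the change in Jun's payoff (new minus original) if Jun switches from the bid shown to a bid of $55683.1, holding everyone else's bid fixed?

−$43105.8

The highest bid among the other bidders is $55010.1; Jun's bid doesn't change that.
Original bid $11584.1: Jun is not highest (top rival bid is $55010.1); payoff $0.
Alternative bid $55683.1: Jun is highest, pays the top rival bid $55010.1; payoff $11904.3 − $55010.1 = −$43105.8.
Change in payoff = −$43105.8 − ($0) = −$43105.8.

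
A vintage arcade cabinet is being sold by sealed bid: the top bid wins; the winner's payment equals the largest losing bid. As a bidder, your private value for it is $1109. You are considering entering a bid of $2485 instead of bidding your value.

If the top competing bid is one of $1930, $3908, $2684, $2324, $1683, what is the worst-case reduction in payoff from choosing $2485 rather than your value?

$1215

$1930: truthful gives $0, deviation gives −$821 → loss $821.
$3908: same outcome either way → loss $0.
$2684: same outcome either way → loss $0.
$2324: truthful gives $0, deviation gives −$1215 → loss $1215.
$1683: truthful gives $0, deviation gives −$574 → loss $574.
Maximum loss: $1215.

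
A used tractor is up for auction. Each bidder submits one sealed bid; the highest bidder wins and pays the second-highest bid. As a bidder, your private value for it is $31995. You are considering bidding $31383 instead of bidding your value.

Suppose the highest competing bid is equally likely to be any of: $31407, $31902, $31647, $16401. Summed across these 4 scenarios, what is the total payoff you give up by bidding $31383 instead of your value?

The deviation costs you only when the competing bid falls strictly between $31383 and $31995; elsewhere both bids give the same outcome.
$31407: truthful payoff $588, deviation payoff $0 → loss $588.
$31902: truthful payoff $93, deviation payoff $0 → loss $93.
$31647: truthful payoff $348, deviation payoff $0 → loss $348.
$16401: outcomes coincide → loss $0.
Total loss = $588 + $93 + $348 = $1029.

$1029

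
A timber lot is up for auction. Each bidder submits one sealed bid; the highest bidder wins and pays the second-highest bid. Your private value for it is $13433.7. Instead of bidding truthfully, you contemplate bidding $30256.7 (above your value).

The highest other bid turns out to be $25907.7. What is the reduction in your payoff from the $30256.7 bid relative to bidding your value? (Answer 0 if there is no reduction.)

$12474

Bidding your value $13433.7: you lose (since $13433.7 < $25907.7). Payoff $0.
Bidding $30256.7: you win and pay $25907.7. Payoff $13433.7 − $25907.7 = −$12474.
The competing bid $25907.7 lies between your value and your inflated bid, so overbidding wins an item priced above your value.
Loss from deviating = $0 − (−$12474) = $12474.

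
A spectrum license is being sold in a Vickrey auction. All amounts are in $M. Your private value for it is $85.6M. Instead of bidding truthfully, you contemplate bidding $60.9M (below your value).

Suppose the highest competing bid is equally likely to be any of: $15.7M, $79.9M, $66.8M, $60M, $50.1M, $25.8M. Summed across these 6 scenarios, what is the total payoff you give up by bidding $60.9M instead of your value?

$24.5M

The deviation costs you only when the competing bid falls strictly between $60.9M and $85.6M; elsewhere both bids give the same outcome.
$15.7M: outcomes coincide → loss $0M.
$79.9M: truthful payoff $5.7M, deviation payoff $0M → loss $5.7M.
$66.8M: truthful payoff $18.8M, deviation payoff $0M → loss $18.8M.
$60M: outcomes coincide → loss $0M.
$50.1M: outcomes coincide → loss $0M.
$25.8M: outcomes coincide → loss $0M.
Total loss = $5.7M + $18.8M = $24.5M.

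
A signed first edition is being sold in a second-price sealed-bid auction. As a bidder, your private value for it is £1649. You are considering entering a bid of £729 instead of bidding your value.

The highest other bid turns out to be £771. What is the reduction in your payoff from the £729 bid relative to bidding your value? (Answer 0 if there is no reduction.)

£878

Bidding your value £1649: you win (since £1649 > £771) and pay £771. Payoff £878.
Bidding £729: you lose. Payoff £0.
The competing bid £771 lies between your shaded bid and your value, so underbidding forfeits an item you could have won at a profitable price.
Loss from deviating = £878 − (£0) = £878.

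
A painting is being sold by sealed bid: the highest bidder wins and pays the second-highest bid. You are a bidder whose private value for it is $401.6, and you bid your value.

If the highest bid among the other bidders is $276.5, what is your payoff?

$125.1

Your bid $401.6 exceeds the highest competing bid $276.5, so you win.
In a second-price auction the winner pays the second-highest bid, $276.5.
Payoff = value − price = $401.6 − $276.5 = $125.1.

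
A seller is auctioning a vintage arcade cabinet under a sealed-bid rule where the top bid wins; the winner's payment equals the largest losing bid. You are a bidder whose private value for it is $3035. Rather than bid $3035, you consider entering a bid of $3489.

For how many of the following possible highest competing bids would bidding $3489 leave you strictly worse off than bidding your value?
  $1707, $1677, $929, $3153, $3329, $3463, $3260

4

The deviation hurts exactly when the highest competing bid lies strictly between $3035 and $3489 — overbidding then wins at a price above your value.
$1707: below both → same outcome either way.
$1677: below both → same outcome either way.
$929: below both → same outcome either way.
$3153: inside the interval → strictly worse (loss $118).
$3329: inside the interval → strictly worse (loss $294).
$3463: inside the interval → strictly worse (loss $428).
$3260: inside the interval → strictly worse (loss $225).
Count: 4.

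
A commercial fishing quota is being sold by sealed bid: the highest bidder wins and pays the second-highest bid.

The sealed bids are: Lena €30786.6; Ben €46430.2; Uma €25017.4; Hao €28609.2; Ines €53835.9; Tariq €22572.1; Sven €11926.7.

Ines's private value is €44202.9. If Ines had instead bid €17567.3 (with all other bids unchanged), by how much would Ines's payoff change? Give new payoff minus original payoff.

€2227.3

The highest bid among the other bidders is €46430.2; Ines's bid doesn't change that.
Original bid €53835.9: Ines is highest, pays the top rival bid €46430.2; payoff €44202.9 − €46430.2 = −€2227.3.
Alternative bid €17567.3: Ines is not highest (top rival bid is €46430.2); payoff €0.
Change in payoff = €0 − (−€2227.3) = €2227.3.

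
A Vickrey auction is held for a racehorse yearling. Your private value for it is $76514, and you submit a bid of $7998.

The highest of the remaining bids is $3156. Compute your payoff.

$73358

Your bid $7998 exceeds the highest competing bid $3156, so you win.
In a second-price auction the winner pays the second-highest bid, $3156.
Payoff = value − price = $76514 − $3156 = $73358.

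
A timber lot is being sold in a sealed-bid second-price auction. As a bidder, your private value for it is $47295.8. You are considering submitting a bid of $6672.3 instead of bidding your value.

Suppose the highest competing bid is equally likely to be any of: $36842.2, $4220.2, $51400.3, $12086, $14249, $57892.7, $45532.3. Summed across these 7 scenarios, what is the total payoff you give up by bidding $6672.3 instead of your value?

$80473.7

The deviation costs you only when the competing bid falls strictly between $6672.3 and $47295.8; elsewhere both bids give the same outcome.
$36842.2: truthful payoff $10453.6, deviation payoff $0 → loss $10453.6.
$4220.2: outcomes coincide → loss $0.
$51400.3: outcomes coincide → loss $0.
$12086: truthful payoff $35209.8, deviation payoff $0 → loss $35209.8.
$14249: truthful payoff $33046.8, deviation payoff $0 → loss $33046.8.
$57892.7: outcomes coincide → loss $0.
$45532.3: truthful payoff $1763.5, deviation payoff $0 → loss $1763.5.
Total loss = $10453.6 + $35209.8 + $33046.8 + $1763.5 = $80473.7.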